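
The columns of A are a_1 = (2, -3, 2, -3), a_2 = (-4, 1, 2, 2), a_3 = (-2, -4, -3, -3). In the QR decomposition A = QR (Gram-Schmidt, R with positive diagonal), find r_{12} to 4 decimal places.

a_1 = (2, -3, 2, -3); ‖a_1‖ = 5.0990, so q_1 = (0.3922, -0.5883, 0.3922, -0.5883).
r_{12} = q_1·a_2 = -2.5495.

r_{12} = -2.5495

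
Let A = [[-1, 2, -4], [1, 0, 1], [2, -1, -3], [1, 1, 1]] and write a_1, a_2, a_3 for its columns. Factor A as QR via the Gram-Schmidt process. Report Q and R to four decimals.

q_1 = a_1/‖a_1‖ = (-1, 1, 2, 1)/2.6458 = (-0.3780, 0.3780, 0.7559, 0.3780).
r_{12} = q_1·a_2 = -1.1339.
u_2 = a_2 + 1.1339·q_1 = (1.5714, 0.4286, -0.1429, 1.4286).
‖u_2‖ = 2.1712, so q_2 = (0.7237, 0.1974, -0.0658, 0.6580).
r_{13} = q_1·a_3 = 0.0000; r_{23} = q_2·a_3 = -1.8423.
u_3 = a_3 − 0.0000·q_1 + 1.8423·q_2 = (-2.6667, 1.3636, -3.1212, 2.2121).
‖u_3‖ = 4.8586, so q_3 = (-0.5489, 0.2807, -0.6424, 0.4553).

Q = [[-0.3780, 0.7237, -0.5489], [0.3780, 0.1974, 0.2807], [0.7559, -0.0658, -0.6424], [0.3780, 0.6580, 0.4553]], R = [[2.6458, -1.1339, 0.0000], [0.0000, 2.1712, -1.8423], [0.0000, 0.0000, 4.8586]]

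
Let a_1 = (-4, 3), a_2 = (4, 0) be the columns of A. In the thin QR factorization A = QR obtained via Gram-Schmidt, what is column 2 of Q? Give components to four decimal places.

e_2 = (0.6000, 0.8000)

e_1 = a_1/‖a_1‖ = (-4, 3)/5.0000 = (-0.8000, 0.6000).
r_{12} = e_1·a_2 = -3.2000.
u_2 = a_2 + 3.2000·e_1 = (1.4400, 1.9200).
‖u_2‖ = 2.4000, so e_2 = (0.6000, 0.8000).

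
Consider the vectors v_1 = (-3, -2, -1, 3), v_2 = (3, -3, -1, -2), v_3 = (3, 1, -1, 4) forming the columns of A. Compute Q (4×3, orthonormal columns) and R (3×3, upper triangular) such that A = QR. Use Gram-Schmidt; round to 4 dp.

Q = [[-0.6255, 0.4351, 0.6353], [-0.4170, -0.8219, 0.2159], [-0.2085, -0.2998, -0.1802], [0.6255, -0.2127, 0.7192]], R = [[4.7958, -1.6681, 0.4170], [0.0000, 4.4964, -0.0677], [0.0000, 0.0000, 5.1789]]

v_1 = (-3, -2, -1, 3); ‖v_1‖ = 4.7958, so e_1 = (-0.6255, -0.4170, -0.2085, 0.6255).
e_1·v_2 = (-0.6255)·3 + (-0.4170)·(-3) + (-0.2085)·(-1) + 0.6255·(-2) = -1.6681.
u_2 = v_2 + 1.6681·e_1 = (1.9565, -3.6957, -1.3478, -0.9565).
‖u_2‖ = 4.4964, so e_2 = (0.4351, -0.8219, -0.2998, -0.2127).
e_1·v_3 = (-0.6255)·3 + (-0.4170)·1 + (-0.2085)·(-1) + 0.6255·4 = 0.4170; e_2·v_3 = 0.4351·3 + (-0.8219)·1 + (-0.2998)·(-1) + (-0.2127)·4 = -0.0677.
u_3 = v_3 − 0.4170·e_1 + 0.0677·e_2 = (3.2903, 1.1183, -0.9333, 3.7247).
‖u_3‖ = 5.1789, so e_3 = (0.6353, 0.2159, -0.1802, 0.7192).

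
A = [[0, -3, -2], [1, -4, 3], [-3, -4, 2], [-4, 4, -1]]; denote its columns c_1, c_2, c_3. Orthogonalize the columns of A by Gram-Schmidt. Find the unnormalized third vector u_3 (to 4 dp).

u_3 = (-2.9732, 1.7638, 0.5183, 0.0522)

q_1 = c_1/‖c_1‖ = (0, 1, -3, -4)/5.0990 = (0.0000, 0.1961, -0.5883, -0.7845).
r_{12} = q_1·c_2 = -1.5689.
u_2 = c_2 + 1.5689·q_1 = (-3.0000, -3.6923, -4.9231, 2.7692).
‖u_2‖ = 7.3850, so q_2 = (-0.4062, -0.5000, -0.6666, 0.3750).
r_{13} = q_1·c_3 = 0.1961; r_{23} = q_2·c_3 = -2.3957.
u_3 = c_3 − 0.1961·q_1 + 2.3957·q_2 = (-2.9732, 1.7638, 0.5183, 0.0522).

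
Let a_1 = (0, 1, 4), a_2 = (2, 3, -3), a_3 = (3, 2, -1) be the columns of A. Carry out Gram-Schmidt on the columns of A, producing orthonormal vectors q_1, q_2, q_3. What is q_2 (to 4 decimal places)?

q_2 = (0.4817, 0.8501, -0.2125)

q_1 = a_1/‖a_1‖ = (0, 1, 4)/4.1231 = (0.0000, 0.2425, 0.9701).
r_{12} = q_1·a_2 = -2.1828.
u_2 = a_2 + 2.1828·q_1 = (2.0000, 3.5294, -0.8824).
‖u_2‖ = 4.1515, so q_2 = (0.4817, 0.8501, -0.2125).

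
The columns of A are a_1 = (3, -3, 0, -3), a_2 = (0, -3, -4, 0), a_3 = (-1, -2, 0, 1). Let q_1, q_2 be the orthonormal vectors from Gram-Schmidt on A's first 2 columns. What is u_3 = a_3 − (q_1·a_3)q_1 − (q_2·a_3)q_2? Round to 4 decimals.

u_3 = (-0.7273, -1.4545, 1.0909, 0.7273)

q_1 = a_1/‖a_1‖ = (3, -3, 0, -3)/5.1962 = (0.5774, -0.5774, 0.0000, -0.5774).
r_{12} = q_1·a_2 = 1.7321.
u_2 = a_2 − 1.7321·q_1 = (-1.0000, -2.0000, -4.0000, 1.0000).
‖u_2‖ = 4.6904, so q_2 = (-0.2132, -0.4264, -0.8528, 0.2132).
r_{13} = q_1·a_3 = 0.0000; r_{23} = q_2·a_3 = 1.2792.
u_3 = a_3 + 0.0000·q_1 − 1.2792·q_2 = (-0.7273, -1.4545, 1.0909, 0.7273).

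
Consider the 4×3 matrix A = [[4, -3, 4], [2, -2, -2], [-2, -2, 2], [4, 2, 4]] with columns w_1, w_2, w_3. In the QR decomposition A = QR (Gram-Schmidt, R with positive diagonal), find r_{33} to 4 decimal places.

q_1 = w_1/‖w_1‖ = (4, 2, -2, 4)/6.3246 = (0.6325, 0.3162, -0.3162, 0.6325).
r_{12} = q_1·w_2 = -0.6325.
u_2 = w_2 + 0.6325·q_1 = (-2.6000, -1.8000, -2.2000, 2.4000).
‖u_2‖ = 4.5387, so q_2 = (-0.5728, -0.3966, -0.4847, 0.5288).
r_{13} = q_1·w_3 = 3.7947; r_{23} = q_2·w_3 = -0.3525.
u_3 = w_3 − 3.7947·q_1 + 0.3525·q_2 = (1.3981, -3.3398, 3.0291, 1.7864).
r_{33} = ‖u_3‖ = 5.0473.

r_{33} = 5.0473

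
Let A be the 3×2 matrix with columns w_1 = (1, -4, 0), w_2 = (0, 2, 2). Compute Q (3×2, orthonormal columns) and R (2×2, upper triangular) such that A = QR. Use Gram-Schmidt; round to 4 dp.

Q = [[0.2425, 0.2287], [-0.9701, 0.0572], [0.0000, 0.9718]], R = [[4.1231, -1.9403], [0.0000, 2.0580]]

q_1 = w_1/‖w_1‖ = (1, -4, 0)/4.1231 = (0.2425, -0.9701, 0.0000).
r_{12} = q_1·w_2 = -1.9403.
u_2 = w_2 + 1.9403·q_1 = (0.4706, 0.1176, 2.0000).
‖u_2‖ = 2.0580, so q_2 = (0.2287, 0.0572, 0.9718).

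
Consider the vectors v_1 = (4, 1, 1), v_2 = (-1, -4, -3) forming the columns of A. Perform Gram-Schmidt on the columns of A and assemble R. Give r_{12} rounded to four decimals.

q_1 = v_1/‖v_1‖ = (4, 1, 1)/4.2426 = (0.9428, 0.2357, 0.2357).
r_{12} = q_1·v_2 = -2.5927.

r_{12} = -2.5927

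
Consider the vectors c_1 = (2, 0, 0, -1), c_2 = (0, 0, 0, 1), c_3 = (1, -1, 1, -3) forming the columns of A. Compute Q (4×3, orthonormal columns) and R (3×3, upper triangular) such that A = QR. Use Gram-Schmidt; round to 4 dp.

q_1 = c_1/‖c_1‖ = (2, 0, 0, -1)/2.2361 = (0.8944, 0.0000, 0.0000, -0.4472).
r_{12} = q_1·c_2 = -0.4472.
u_2 = c_2 + 0.4472·q_1 = (0.4000, 0.0000, 0.0000, 0.8000).
‖u_2‖ = 0.8944, so q_2 = (0.4472, 0.0000, 0.0000, 0.8944).
r_{13} = q_1·c_3 = 2.2361; r_{23} = q_2·c_3 = -2.2361.
u_3 = c_3 − 2.2361·q_1 + 2.2361·q_2 = (0.0000, -1.0000, 1.0000, 0.0000).
‖u_3‖ = 1.4142, so q_3 = (0.0000, -0.7071, 0.7071, 0.0000).

Q = [[0.8944, 0.4472, 0.0000], [0.0000, 0.0000, -0.7071], [0.0000, 0.0000, 0.7071], [-0.4472, 0.8944, 0.0000]], R = [[2.2361, -0.4472, 2.2361], [0.0000, 0.8944, -2.2361], [0.0000, 0.0000, 1.4142]]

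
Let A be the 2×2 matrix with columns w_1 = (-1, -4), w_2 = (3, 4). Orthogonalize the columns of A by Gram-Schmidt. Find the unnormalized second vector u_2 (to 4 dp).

u_2 = (1.8824, -0.4706)

w_1 = (-1, -4); ‖w_1‖ = 4.1231, so q_1 = (-0.2425, -0.9701).
q_1·w_2 = (-0.2425)·3 + (-0.9701)·4 = -4.6082.
u_2 = w_2 + 4.6082·q_1 = (1.8824, -0.4706).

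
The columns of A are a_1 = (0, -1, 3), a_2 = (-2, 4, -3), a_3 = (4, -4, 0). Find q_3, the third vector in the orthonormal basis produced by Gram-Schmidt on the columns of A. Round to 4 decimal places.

q_1 = a_1/‖a_1‖ = (0, -1, 3)/3.1623 = (0.0000, -0.3162, 0.9487).
r_{12} = q_1·a_2 = -4.1110.
u_2 = a_2 + 4.1110·q_1 = (-2.0000, 2.7000, 0.9000).
‖u_2‖ = 3.4785, so q_2 = (-0.5750, 0.7762, 0.2587).
r_{13} = q_1·a_3 = 1.2649; r_{23} = q_2·a_3 = -5.4046.
u_3 = a_3 − 1.2649·q_1 + 5.4046·q_2 = (0.8926, 0.5950, 0.1983).
‖u_3‖ = 1.0909, so q_3 = (0.8182, 0.5455, 0.1818).

q_3 = (0.8182, 0.5455, 0.1818)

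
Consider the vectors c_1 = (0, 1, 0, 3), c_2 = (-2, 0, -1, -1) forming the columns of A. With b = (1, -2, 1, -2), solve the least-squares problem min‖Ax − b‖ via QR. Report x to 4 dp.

x = (-1.0000, -0.6667)

e_1 = c_1/‖c_1‖ = (0, 1, 0, 3)/3.1623 = (0.0000, 0.3162, 0.0000, 0.9487).
r_{12} = e_1·c_2 = -0.9487.
u_2 = c_2 + 0.9487·e_1 = (-2.0000, 0.3000, -1.0000, -0.1000).
‖u_2‖ = 2.2583, so e_2 = (-0.8856, 0.1328, -0.4428, -0.0443).
Qᵀb = (-2.5298, -1.5055).
Back-substitute: x_2 = -1.5055/2.2583 = -0.6667.
x_1 = (-2.5298 + 0.9487·(-0.6667))/3.1623 = -1.0000.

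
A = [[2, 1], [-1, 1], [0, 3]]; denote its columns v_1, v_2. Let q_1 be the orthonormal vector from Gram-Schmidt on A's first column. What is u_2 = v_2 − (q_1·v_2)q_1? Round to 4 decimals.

q_1 = v_1/‖v_1‖ = (2, -1, 0)/2.2361 = (0.8944, -0.4472, 0.0000).
r_{12} = q_1·v_2 = 0.4472.
u_2 = v_2 − 0.4472·q_1 = (0.6000, 1.2000, 3.0000).

u_2 = (0.6000, 1.2000, 3.0000)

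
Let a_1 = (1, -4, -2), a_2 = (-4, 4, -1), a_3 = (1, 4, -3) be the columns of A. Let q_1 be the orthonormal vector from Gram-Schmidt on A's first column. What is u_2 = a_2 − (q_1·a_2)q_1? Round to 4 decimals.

a_1 = (1, -4, -2); ‖a_1‖ = 4.5826, so q_1 = (0.2182, -0.8729, -0.4364).
q_1·a_2 = 0.2182·(-4) + (-0.8729)·4 + (-0.4364)·(-1) = -3.9279.
u_2 = a_2 + 3.9279·q_1 = (-3.1429, 0.5714, -2.7143).

u_2 = (-3.1429, 0.5714, -2.7143)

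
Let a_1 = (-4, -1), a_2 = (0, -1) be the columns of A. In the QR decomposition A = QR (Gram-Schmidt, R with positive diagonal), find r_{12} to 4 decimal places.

r_{12} = 0.2425

q_1 = a_1/‖a_1‖ = (-4, -1)/4.1231 = (-0.9701, -0.2425).
r_{12} = q_1·a_2 = 0.2425.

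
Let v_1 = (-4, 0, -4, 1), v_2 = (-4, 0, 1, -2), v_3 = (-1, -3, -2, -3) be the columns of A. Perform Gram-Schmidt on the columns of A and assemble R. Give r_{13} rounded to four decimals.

q_1 = v_1/‖v_1‖ = (-4, 0, -4, 1)/5.7446 = (-0.6963, 0.0000, -0.6963, 0.1741).
r_{13} = q_1·v_3 = 1.5667.

r_{13} = 1.5667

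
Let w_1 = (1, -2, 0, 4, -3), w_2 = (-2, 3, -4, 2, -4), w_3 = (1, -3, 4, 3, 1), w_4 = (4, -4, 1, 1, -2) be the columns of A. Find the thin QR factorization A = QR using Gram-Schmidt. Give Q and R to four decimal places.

Q = [[0.1826, -0.3610, -0.5451, 0.4094], [-0.3651, 0.5716, 0.3373, 0.5109], [0.0000, -0.6017, 0.5100, 0.5519], [0.7303, 0.0602, 0.5066, -0.2031], [-0.5477, -0.4212, 0.2689, -0.4749]], R = [[5.4772, 2.1909, 2.9212, 4.0166], [0.0000, 6.6483, -4.7230, -3.4294], [0.0000, 0.0000, 2.2715, -3.0511], [0.0000, 0.0000, 0.0000, 0.8925]]

w_1 = (1, -2, 0, 4, -3); ‖w_1‖ = 5.4772, so e_1 = (0.1826, -0.3651, 0.0000, 0.7303, -0.5477).
e_1·w_2 = 0.1826·(-2) + (-0.3651)·3 + 0.0000·(-4) + 0.7303·2 + (-0.5477)·(-4) = 2.1909.
u_2 = w_2 − 2.1909·e_1 = (-2.4000, 3.8000, -4.0000, 0.4000, -2.8000).
‖u_2‖ = 6.6483, so e_2 = (-0.3610, 0.5716, -0.6017, 0.0602, -0.4212).
e_1·w_3 = 0.1826·1 + (-0.3651)·(-3) + 0.0000·4 + 0.7303·3 + (-0.5477)·1 = 2.9212; e_2·w_3 = (-0.3610)·1 + 0.5716·(-3) + (-0.6017)·4 + 0.0602·3 + (-0.4212)·1 = -4.7230.
u_3 = w_3 − 2.9212·e_1 + 4.7230·e_2 = (-1.2383, 0.7662, 1.1584, 1.1508, 0.6109).
‖u_3‖ = 2.2715, so e_3 = (-0.5451, 0.3373, 0.5100, 0.5066, 0.2689).
e_1·w_4 = 0.1826·4 + (-0.3651)·(-4) + 0.0000·1 + 0.7303·1 + (-0.5477)·(-2) = 4.0166; e_2·w_4 = (-0.3610)·4 + 0.5716·(-4) + (-0.6017)·1 + 0.0602·1 + (-0.4212)·(-2) = -3.4294; e_3·w_4 = (-0.5451)·4 + 0.3373·(-4) + 0.5100·1 + 0.5066·1 + 0.2689·(-2) = -3.0511.
u_4 = w_4 − 4.0166·e_1 + 3.4294·e_2 + 3.0511·e_3 = (0.3654, 0.4560, 0.4925, -0.1812, -0.4239).
‖u_4‖ = 0.8925, so e_4 = (0.4094, 0.5109, 0.5519, -0.2031, -0.4749).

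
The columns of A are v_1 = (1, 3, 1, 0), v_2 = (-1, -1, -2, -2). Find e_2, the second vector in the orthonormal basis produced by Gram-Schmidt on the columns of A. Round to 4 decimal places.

e_1 = v_1/‖v_1‖ = (1, 3, 1, 0)/3.3166 = (0.3015, 0.9045, 0.3015, 0.0000).
r_{12} = e_1·v_2 = -1.8091.
u_2 = v_2 + 1.8091·e_1 = (-0.4545, 0.6364, -1.4545, -2.0000).
‖u_2‖ = 2.5937, so e_2 = (-0.1752, 0.2453, -0.5608, -0.7711).

e_2 = (-0.1752, 0.2453, -0.5608, -0.7711)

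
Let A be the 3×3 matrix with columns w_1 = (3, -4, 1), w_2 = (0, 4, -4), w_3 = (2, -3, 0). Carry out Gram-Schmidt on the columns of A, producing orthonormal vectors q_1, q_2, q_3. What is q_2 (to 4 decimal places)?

q_2 = (0.5661, 0.2265, -0.7926)

q_1 = w_1/‖w_1‖ = (3, -4, 1)/5.0990 = (0.5883, -0.7845, 0.1961).
r_{12} = q_1·w_2 = -3.9223.
u_2 = w_2 + 3.9223·q_1 = (2.3077, 0.9231, -3.2308).
‖u_2‖ = 4.0762, so q_2 = (0.5661, 0.2265, -0.7926).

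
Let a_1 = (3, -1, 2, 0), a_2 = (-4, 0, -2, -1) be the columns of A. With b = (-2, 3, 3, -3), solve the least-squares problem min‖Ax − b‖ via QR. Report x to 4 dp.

x = (0.4474, 0.5789)

a_1 = (3, -1, 2, 0); ‖a_1‖ = 3.7417, so q_1 = (0.8018, -0.2673, 0.5345, 0.0000).
q_1·a_2 = 0.8018·(-4) + (-0.2673)·0 + 0.5345·(-2) + 0.0000·(-1) = -4.2762.
u_2 = a_2 + 4.2762·q_1 = (-0.5714, -1.1429, 0.2857, -1.0000).
‖u_2‖ = 1.6475, so q_2 = (-0.3468, -0.6937, 0.1734, -0.6070).
Qᵀb = (-0.8018, 0.9538).
Back-substitute: x_2 = 0.9538/1.6475 = 0.5789.
x_1 = (-0.8018 + 4.2762·0.5789)/3.7417 = 0.4474.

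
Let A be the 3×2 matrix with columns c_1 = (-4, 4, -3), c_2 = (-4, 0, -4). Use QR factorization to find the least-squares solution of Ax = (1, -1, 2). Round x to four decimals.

c_1 = (-4, 4, -3); ‖c_1‖ = 6.4031, so e_1 = (-0.6247, 0.6247, -0.4685).
e_1·c_2 = (-0.6247)·(-4) + 0.6247·0 + (-0.4685)·(-4) = 4.3729.
u_2 = c_2 − 4.3729·e_1 = (-1.2683, -2.7317, -1.9512).
‖u_2‖ = 3.5886, so e_2 = (-0.3534, -0.7612, -0.5437).
Qᵀb = (-2.1864, -0.6797).
Back-substitute: x_2 = -0.6797/3.5886 = -0.1894.
x_1 = (-2.1864 − 4.3729·(-0.1894))/6.4031 = -0.2121.

x = (-0.2121, -0.1894)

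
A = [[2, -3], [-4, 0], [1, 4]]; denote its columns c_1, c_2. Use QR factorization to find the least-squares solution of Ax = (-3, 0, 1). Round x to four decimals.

x = (-0.1900, 0.5048)

c_1 = (2, -4, 1); ‖c_1‖ = 4.5826, so e_1 = (0.4364, -0.8729, 0.2182).
e_1·c_2 = 0.4364·(-3) + (-0.8729)·0 + 0.2182·4 = -0.4364.
u_2 = c_2 + 0.4364·e_1 = (-2.8095, -0.3810, 4.0952).
‖u_2‖ = 4.9809, so e_2 = (-0.5641, -0.0765, 0.8222).
Qᵀb = (-1.0911, 2.5144).
Back-substitute: x_2 = 2.5144/4.9809 = 0.5048.
x_1 = (-1.0911 + 0.4364·0.5048)/4.5826 = -0.1900.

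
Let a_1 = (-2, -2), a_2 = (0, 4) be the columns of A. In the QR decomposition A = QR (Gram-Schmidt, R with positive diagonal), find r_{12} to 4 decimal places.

r_{12} = -2.8284

a_1 = (-2, -2); ‖a_1‖ = 2.8284, so e_1 = (-0.7071, -0.7071).
r_{12} = e_1·a_2 = -2.8284.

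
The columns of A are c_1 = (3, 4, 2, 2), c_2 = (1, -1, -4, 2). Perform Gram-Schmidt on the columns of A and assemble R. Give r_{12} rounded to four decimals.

c_1 = (3, 4, 2, 2); ‖c_1‖ = 5.7446, so q_1 = (0.5222, 0.6963, 0.3482, 0.3482).
r_{12} = q_1·c_2 = -0.8704.

r_{12} = -0.8704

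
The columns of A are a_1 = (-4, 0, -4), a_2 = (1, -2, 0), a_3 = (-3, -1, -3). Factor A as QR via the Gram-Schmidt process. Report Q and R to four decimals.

Q = [[-0.7071, 0.2357, -0.6667], [0.0000, -0.9428, -0.3333], [-0.7071, -0.2357, 0.6667]], R = [[5.6569, -0.7071, 4.2426], [0.0000, 2.1213, 0.9428], [0.0000, 0.0000, 0.3333]]

a_1 = (-4, 0, -4); ‖a_1‖ = 5.6569, so q_1 = (-0.7071, 0.0000, -0.7071).
q_1·a_2 = (-0.7071)·1 + 0.0000·(-2) + (-0.7071)·0 = -0.7071.
u_2 = a_2 + 0.7071·q_1 = (0.5000, -2.0000, -0.5000).
‖u_2‖ = 2.1213, so q_2 = (0.2357, -0.9428, -0.2357).
q_1·a_3 = (-0.7071)·(-3) + 0.0000·(-1) + (-0.7071)·(-3) = 4.2426; q_2·a_3 = 0.2357·(-3) + (-0.9428)·(-1) + (-0.2357)·(-3) = 0.9428.
u_3 = a_3 − 4.2426·q_1 − 0.9428·q_2 = (-0.2222, -0.1111, 0.2222).
‖u_3‖ = 0.3333, so q_3 = (-0.6667, -0.3333, 0.6667).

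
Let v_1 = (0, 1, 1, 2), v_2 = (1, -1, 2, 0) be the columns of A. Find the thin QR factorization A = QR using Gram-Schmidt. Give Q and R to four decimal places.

v_1 = (0, 1, 1, 2); ‖v_1‖ = 2.4495, so q_1 = (0.0000, 0.4082, 0.4082, 0.8165).
q_1·v_2 = 0.0000·1 + 0.4082·(-1) + 0.4082·2 + 0.8165·0 = 0.4082.
u_2 = v_2 − 0.4082·q_1 = (1.0000, -1.1667, 1.8333, -0.3333).
‖u_2‖ = 2.4152, so q_2 = (0.4140, -0.4830, 0.7591, -0.1380).

Q = [[0.0000, 0.4140], [0.4082, -0.4830], [0.4082, 0.7591], [0.8165, -0.1380]], R = [[2.4495, 0.4082], [0.0000, 2.4152]]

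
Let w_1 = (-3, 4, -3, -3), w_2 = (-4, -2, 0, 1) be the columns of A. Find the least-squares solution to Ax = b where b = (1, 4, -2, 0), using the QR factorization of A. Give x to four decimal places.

x = (0.4557, -0.5931)

w_1 = (-3, 4, -3, -3); ‖w_1‖ = 6.5574, so q_1 = (-0.4575, 0.6100, -0.4575, -0.4575).
q_1·w_2 = (-0.4575)·(-4) + 0.6100·(-2) + (-0.4575)·0 + (-0.4575)·1 = 0.1525.
u_2 = w_2 − 0.1525·q_1 = (-3.9302, -2.0930, 0.0698, 1.0698).
‖u_2‖ = 4.5800, so q_2 = (-0.8581, -0.4570, 0.0152, 0.2336).
Qᵀb = (2.8975, -2.7165).
Back-substitute: x_2 = -2.7165/4.5800 = -0.5931.
x_1 = (2.8975 − 0.1525·(-0.5931))/6.5574 = 0.4557.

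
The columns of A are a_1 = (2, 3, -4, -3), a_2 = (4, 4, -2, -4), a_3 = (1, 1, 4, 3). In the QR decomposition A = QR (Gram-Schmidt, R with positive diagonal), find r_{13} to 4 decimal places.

e_1 = a_1/‖a_1‖ = (2, 3, -4, -3)/6.1644 = (0.3244, 0.4867, -0.6489, -0.4867).
r_{13} = e_1·a_3 = -3.2444.

r_{13} = -3.2444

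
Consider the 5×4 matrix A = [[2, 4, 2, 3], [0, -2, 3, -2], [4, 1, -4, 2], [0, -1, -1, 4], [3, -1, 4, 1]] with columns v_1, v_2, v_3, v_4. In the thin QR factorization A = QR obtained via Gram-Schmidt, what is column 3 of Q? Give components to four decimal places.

q_1 = v_1/‖v_1‖ = (2, 0, 4, 0, 3)/5.3852 = (0.3714, 0.0000, 0.7428, 0.0000, 0.5571).
r_{12} = q_1·v_2 = 1.6713.
u_2 = v_2 − 1.6713·q_1 = (3.3793, -2.0000, -0.2414, -1.0000, -1.9310).
‖u_2‖ = 4.4952, so q_2 = (0.7518, -0.4449, -0.0537, -0.2225, -0.4296).
r_{13} = q_1·v_3 = 0.0000; r_{23} = q_2·v_3 = -1.1123.
u_3 = v_3 + 0.0000·q_1 + 1.1123·q_2 = (2.8362, 2.5051, -4.0597, -1.2474, 3.5222).
‖u_3‖ = 6.6905, so q_3 = (0.4239, 0.3744, -0.6068, -0.1864, 0.5264).

q_3 = (0.4239, 0.3744, -0.6068, -0.1864, 0.5264)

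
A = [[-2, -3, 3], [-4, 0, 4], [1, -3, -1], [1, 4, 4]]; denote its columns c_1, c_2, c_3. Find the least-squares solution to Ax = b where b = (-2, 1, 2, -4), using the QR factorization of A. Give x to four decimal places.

x = (-0.7552, -0.0802, -0.7988)

e_1 = c_1/‖c_1‖ = (-2, -4, 1, 1)/4.6904 = (-0.4264, -0.8528, 0.2132, 0.2132).
r_{12} = e_1·c_2 = 1.4924.
u_2 = c_2 − 1.4924·e_1 = (-2.3636, 1.2727, -3.3182, 3.6818).
‖u_2‖ = 5.6367, so e_2 = (-0.4193, 0.2258, -0.5887, 0.6532).
r_{13} = e_1·c_3 = -4.0508; r_{23} = e_2·c_3 = 2.8466.
u_3 = c_3 + 4.0508·e_1 − 2.8466·e_2 = (2.4664, -0.0973, 1.5393, 3.0043).
‖u_3‖ = 4.1818, so e_3 = (0.5898, -0.0233, 0.3681, 0.7184).
Qᵀb = (-0.4264, -2.7256, -3.3403).
Back-substitute: x_3 = -3.3403/4.1818 = -0.7988.
x_2 = (-2.7256 − 2.8466·(-0.7988))/5.6367 = -0.0802.
x_1 = (-0.4264 − 1.4924·(-0.0802) + 4.0508·(-0.7988))/4.6904 = -0.7552.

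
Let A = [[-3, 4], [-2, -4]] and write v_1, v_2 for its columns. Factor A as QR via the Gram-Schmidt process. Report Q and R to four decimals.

v_1 = (-3, -2); ‖v_1‖ = 3.6056, so q_1 = (-0.8321, -0.5547).
q_1·v_2 = (-0.8321)·4 + (-0.5547)·(-4) = -1.1094.
u_2 = v_2 + 1.1094·q_1 = (3.0769, -4.6154).
‖u_2‖ = 5.5470, so q_2 = (0.5547, -0.8321).

Q = [[-0.8321, 0.5547], [-0.5547, -0.8321]], R = [[3.6056, -1.1094], [0.0000, 5.5470]]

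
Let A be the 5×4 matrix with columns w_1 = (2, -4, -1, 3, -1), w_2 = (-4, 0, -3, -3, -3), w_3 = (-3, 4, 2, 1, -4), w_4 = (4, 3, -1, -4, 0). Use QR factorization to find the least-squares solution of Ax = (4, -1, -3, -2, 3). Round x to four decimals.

x = (0.0552, 0.0412, -0.7117, 0.4905)

w_1 = (2, -4, -1, 3, -1); ‖w_1‖ = 5.5678, so q_1 = (0.3592, -0.7184, -0.1796, 0.5388, -0.1796).
q_1·w_2 = 0.3592·(-4) + (-0.7184)·0 + (-0.1796)·(-3) + 0.5388·(-3) + (-0.1796)·(-3) = -1.9757.
u_2 = w_2 + 1.9757·q_1 = (-3.2903, -1.4194, -3.3548, -1.9355, -3.3548).
‖u_2‖ = 6.2527, so q_2 = (-0.5262, -0.2270, -0.5365, -0.3095, -0.5365).
q_1·w_3 = 0.3592·(-3) + (-0.7184)·4 + (-0.1796)·2 + 0.5388·1 + (-0.1796)·(-4) = -3.0533; q_2·w_3 = (-0.5262)·(-3) + (-0.2270)·4 + (-0.5365)·2 + (-0.3095)·1 + (-0.5365)·(-4) = 1.4342.
u_3 = w_3 + 3.0533·q_1 − 1.4342·q_2 = (-1.1485, 2.1320, 2.2211, 3.0891, -3.7789).
‖u_3‖ = 5.8839, so q_3 = (-0.1952, 0.3623, 0.3775, 0.5250, -0.6422).
q_1·w_4 = 0.3592·4 + (-0.7184)·3 + (-0.1796)·(-1) + 0.5388·(-4) + (-0.1796)·0 = -2.6941; q_2·w_4 = (-0.5262)·4 + (-0.2270)·3 + (-0.5365)·(-1) + (-0.3095)·(-4) + (-0.5365)·0 = -1.0112; q_3·w_4 = (-0.1952)·4 + 0.3623·3 + 0.3775·(-1) + 0.5250·(-4) + (-0.6422)·0 = -2.1713.
u_4 = w_4 + 2.6941·q_1 + 1.0112·q_2 + 2.1713·q_3 = (4.0118, 1.6217, -1.2068, -1.7214, -2.4209).
‖u_4‖ = 5.3856, so q_4 = (0.7449, 0.3011, -0.2241, -0.3196, -0.4495).
Qᵀb = (1.0776, -1.2588, -5.2523, 2.6415).
Back-substitute: x_4 = 2.6415/5.3856 = 0.4905.
x_3 = (-5.2523 + 2.1713·0.4905)/5.8839 = -0.7117.
x_2 = (-1.2588 − 1.4342·(-0.7117) + 1.0112·0.4905)/6.2527 = 0.0412.
x_1 = (1.0776 + 1.9757·0.0412 + 3.0533·(-0.7117) + 2.6941·0.4905)/5.5678 = 0.0552.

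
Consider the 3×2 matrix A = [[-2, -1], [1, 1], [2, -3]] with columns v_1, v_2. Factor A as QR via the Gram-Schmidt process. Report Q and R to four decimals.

Q = [[-0.6667, -0.5270], [0.3333, 0.4216], [0.6667, -0.7379]], R = [[3.0000, -1.0000], [0.0000, 3.1623]]

v_1 = (-2, 1, 2); ‖v_1‖ = 3.0000, so e_1 = (-0.6667, 0.3333, 0.6667).
e_1·v_2 = (-0.6667)·(-1) + 0.3333·1 + 0.6667·(-3) = -1.0000.
u_2 = v_2 + 1.0000·e_1 = (-1.6667, 1.3333, -2.3333).
‖u_2‖ = 3.1623, so e_2 = (-0.5270, 0.4216, -0.7379).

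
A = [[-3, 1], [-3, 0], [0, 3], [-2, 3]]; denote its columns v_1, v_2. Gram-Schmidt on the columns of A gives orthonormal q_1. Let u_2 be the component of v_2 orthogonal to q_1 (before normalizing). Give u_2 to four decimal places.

v_1 = (-3, -3, 0, -2); ‖v_1‖ = 4.6904, so q_1 = (-0.6396, -0.6396, 0.0000, -0.4264).
q_1·v_2 = (-0.6396)·1 + (-0.6396)·0 + 0.0000·3 + (-0.4264)·3 = -1.9188.
u_2 = v_2 + 1.9188·q_1 = (-0.2273, -1.2273, 3.0000, 2.1818).

u_2 = (-0.2273, -1.2273, 3.0000, 2.1818)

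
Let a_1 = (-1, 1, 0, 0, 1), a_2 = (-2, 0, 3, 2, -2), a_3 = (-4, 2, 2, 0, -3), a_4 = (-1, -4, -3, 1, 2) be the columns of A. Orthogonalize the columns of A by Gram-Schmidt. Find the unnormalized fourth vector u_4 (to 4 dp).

u_4 = (-2.8333, -3.0797, -2.2174, 0.7391, 0.2464)

a_1 = (-1, 1, 0, 0, 1); ‖a_1‖ = 1.7321, so q_1 = (-0.5774, 0.5774, 0.0000, 0.0000, 0.5774).
q_1·a_2 = (-0.5774)·(-2) + 0.5774·0 + 0.0000·3 + 0.0000·2 + 0.5774·(-2) = 0.0000.
u_2 = a_2 + 0.0000·q_1 = (-2.0000, 0.0000, 3.0000, 2.0000, -2.0000).
‖u_2‖ = 4.5826, so q_2 = (-0.4364, 0.0000, 0.6547, 0.4364, -0.4364).
q_1·a_3 = (-0.5774)·(-4) + 0.5774·2 + 0.0000·2 + 0.0000·0 + 0.5774·(-3) = 1.7321; q_2·a_3 = (-0.4364)·(-4) + 0.0000·2 + 0.6547·2 + 0.4364·0 + (-0.4364)·(-3) = 4.3644.
u_3 = a_3 − 1.7321·q_1 − 4.3644·q_2 = (-1.0952, 1.0000, -0.8571, -1.9048, -2.0952).
‖u_3‖ = 3.3094, so q_3 = (-0.3309, 0.3022, -0.2590, -0.5756, -0.6331).
q_1·a_4 = (-0.5774)·(-1) + 0.5774·(-4) + 0.0000·(-3) + 0.0000·1 + 0.5774·2 = -0.5774; q_2·a_4 = (-0.4364)·(-1) + 0.0000·(-4) + 0.6547·(-3) + 0.4364·1 + (-0.4364)·2 = -1.9640; q_3·a_4 = (-0.3309)·(-1) + 0.3022·(-4) + (-0.2590)·(-3) + (-0.5756)·1 + (-0.6331)·2 = -1.9425.
u_4 = a_4 + 0.5774·q_1 + 1.9640·q_2 + 1.9425·q_3 = (-2.8333, -3.0797, -2.2174, 0.7391, 0.2464).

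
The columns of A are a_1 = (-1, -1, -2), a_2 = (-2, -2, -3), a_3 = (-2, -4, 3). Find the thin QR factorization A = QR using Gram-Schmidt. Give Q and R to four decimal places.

Q = [[-0.4082, -0.5774, 0.7071], [-0.4082, -0.5774, -0.7071], [-0.8165, 0.5774, 0.0000]], R = [[2.4495, 4.0825, 0.0000], [0.0000, 0.5774, 5.1962], [0.0000, 0.0000, 1.4142]]

a_1 = (-1, -1, -2); ‖a_1‖ = 2.4495, so e_1 = (-0.4082, -0.4082, -0.8165).
e_1·a_2 = (-0.4082)·(-2) + (-0.4082)·(-2) + (-0.8165)·(-3) = 4.0825.
u_2 = a_2 − 4.0825·e_1 = (-0.3333, -0.3333, 0.3333).
‖u_2‖ = 0.5774, so e_2 = (-0.5774, -0.5774, 0.5774).
e_1·a_3 = (-0.4082)·(-2) + (-0.4082)·(-4) + (-0.8165)·3 = 0.0000; e_2·a_3 = (-0.5774)·(-2) + (-0.5774)·(-4) + 0.5774·3 = 5.1962.
u_3 = a_3 + 0.0000·e_1 − 5.1962·e_2 = (1.0000, -1.0000, 0.0000).
‖u_3‖ = 1.4142, so e_3 = (0.7071, -0.7071, 0.0000).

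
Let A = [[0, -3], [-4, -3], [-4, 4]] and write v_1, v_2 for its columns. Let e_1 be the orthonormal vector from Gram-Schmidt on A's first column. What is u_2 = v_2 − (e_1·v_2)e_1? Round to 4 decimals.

u_2 = (-3.0000, -3.5000, 3.5000)

e_1 = v_1/‖v_1‖ = (0, -4, -4)/5.6569 = (0.0000, -0.7071, -0.7071).
r_{12} = e_1·v_2 = -0.7071.
u_2 = v_2 + 0.7071·e_1 = (-3.0000, -3.5000, 3.5000).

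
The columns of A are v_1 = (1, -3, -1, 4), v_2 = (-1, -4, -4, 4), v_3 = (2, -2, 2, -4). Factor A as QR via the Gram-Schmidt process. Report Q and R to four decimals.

Q = [[0.1925, -0.5867, 0.2885], [-0.5774, -0.1517, -0.7356], [-0.1925, -0.7789, 0.0529], [0.7698, -0.1618, -0.6106]], R = [[5.1962, 5.9660, -1.9245], [0.0000, 3.6616, -1.7802], [0.0000, 0.0000, 4.5964]]

v_1 = (1, -3, -1, 4); ‖v_1‖ = 5.1962, so q_1 = (0.1925, -0.5774, -0.1925, 0.7698).
q_1·v_2 = 0.1925·(-1) + (-0.5774)·(-4) + (-0.1925)·(-4) + 0.7698·4 = 5.9660.
u_2 = v_2 − 5.9660·q_1 = (-2.1481, -0.5556, -2.8519, -0.5926).
‖u_2‖ = 3.6616, so q_2 = (-0.5867, -0.1517, -0.7789, -0.1618).
q_1·v_3 = 0.1925·2 + (-0.5774)·(-2) + (-0.1925)·2 + 0.7698·(-4) = -1.9245; q_2·v_3 = (-0.5867)·2 + (-0.1517)·(-2) + (-0.7789)·2 + (-0.1618)·(-4) = -1.7802.
u_3 = v_3 + 1.9245·q_1 + 1.7802·q_2 = (1.3260, -3.3812, 0.2431, -2.8066).
‖u_3‖ = 4.5964, so q_3 = (0.2885, -0.7356, 0.0529, -0.6106).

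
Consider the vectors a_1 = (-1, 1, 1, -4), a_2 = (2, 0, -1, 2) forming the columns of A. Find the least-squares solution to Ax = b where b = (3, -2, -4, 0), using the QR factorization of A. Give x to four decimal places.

q_1 = a_1/‖a_1‖ = (-1, 1, 1, -4)/4.3589 = (-0.2294, 0.2294, 0.2294, -0.9177).
r_{12} = q_1·a_2 = -2.5236.
u_2 = a_2 + 2.5236·q_1 = (1.4211, 0.5789, -0.4211, -0.3158).
‖u_2‖ = 1.6222, so q_2 = (0.8760, 0.3569, -0.2596, -0.1947).
Qᵀb = (-2.0647, 2.9524).
Back-substitute: x_2 = 2.9524/1.6222 = 1.8200.
x_1 = (-2.0647 + 2.5236·1.8200)/4.3589 = 0.5800.

x = (0.5800, 1.8200)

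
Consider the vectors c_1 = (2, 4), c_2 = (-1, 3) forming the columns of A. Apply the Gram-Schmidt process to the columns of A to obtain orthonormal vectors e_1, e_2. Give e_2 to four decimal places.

e_1 = c_1/‖c_1‖ = (2, 4)/4.4721 = (0.4472, 0.8944).
r_{12} = e_1·c_2 = 2.2361.
u_2 = c_2 − 2.2361·e_1 = (-2.0000, 1.0000).
‖u_2‖ = 2.2361, so e_2 = (-0.8944, 0.4472).

e_2 = (-0.8944, 0.4472)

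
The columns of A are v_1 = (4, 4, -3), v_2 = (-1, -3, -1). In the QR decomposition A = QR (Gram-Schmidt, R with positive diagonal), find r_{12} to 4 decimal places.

v_1 = (4, 4, -3); ‖v_1‖ = 6.4031, so q_1 = (0.6247, 0.6247, -0.4685).
r_{12} = q_1·v_2 = -2.0303.

r_{12} = -2.0303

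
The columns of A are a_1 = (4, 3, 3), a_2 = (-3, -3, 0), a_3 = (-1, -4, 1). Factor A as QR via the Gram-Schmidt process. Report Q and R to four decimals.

a_1 = (4, 3, 3); ‖a_1‖ = 5.8310, so e_1 = (0.6860, 0.5145, 0.5145).
e_1·a_2 = 0.6860·(-3) + 0.5145·(-3) + 0.5145·0 = -3.6015.
u_2 = a_2 + 3.6015·e_1 = (-0.5294, -1.1471, 1.8529).
‖u_2‖ = 2.2426, so e_2 = (-0.2361, -0.5115, 0.8262).
e_1·a_3 = 0.6860·(-1) + 0.5145·(-4) + 0.5145·1 = -2.2295; e_2·a_3 = (-0.2361)·(-1) + (-0.5115)·(-4) + 0.8262·1 = 3.1082.
u_3 = a_3 + 2.2295·e_1 − 3.1082·e_2 = (1.2632, -1.2632, -0.4211).
‖u_3‖ = 1.8353, so e_3 = (0.6882, -0.6882, -0.2294).

Q = [[0.6860, -0.2361, 0.6882], [0.5145, -0.5115, -0.6882], [0.5145, 0.8262, -0.2294]], R = [[5.8310, -3.6015, -2.2295], [0.0000, 2.2426, 3.1082], [0.0000, 0.0000, 1.8353]]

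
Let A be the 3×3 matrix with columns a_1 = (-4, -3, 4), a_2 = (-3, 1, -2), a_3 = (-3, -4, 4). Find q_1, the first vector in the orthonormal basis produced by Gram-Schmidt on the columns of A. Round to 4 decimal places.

a_1 = (-4, -3, 4); ‖a_1‖ = 6.4031, so q_1 = (-0.6247, -0.4685, 0.6247).

q_1 = (-0.6247, -0.4685, 0.6247)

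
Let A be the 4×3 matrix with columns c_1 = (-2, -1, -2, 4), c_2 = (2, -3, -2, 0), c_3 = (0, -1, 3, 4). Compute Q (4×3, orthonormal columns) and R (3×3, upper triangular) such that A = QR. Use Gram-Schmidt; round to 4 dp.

Q = [[-0.4000, 0.5491, 0.3265], [-0.2000, -0.7060, -0.2921], [-0.4000, -0.4315, 0.7647], [0.8000, -0.1177, 0.4726]], R = [[5.0000, 0.6000, 2.2000], [0.0000, 4.0792, -1.0590], [0.0000, 0.0000, 4.4764]]

c_1 = (-2, -1, -2, 4); ‖c_1‖ = 5.0000, so e_1 = (-0.4000, -0.2000, -0.4000, 0.8000).
e_1·c_2 = (-0.4000)·2 + (-0.2000)·(-3) + (-0.4000)·(-2) + 0.8000·0 = 0.6000.
u_2 = c_2 − 0.6000·e_1 = (2.2400, -2.8800, -1.7600, -0.4800).
‖u_2‖ = 4.0792, so e_2 = (0.5491, -0.7060, -0.4315, -0.1177).
e_1·c_3 = (-0.4000)·0 + (-0.2000)·(-1) + (-0.4000)·3 + 0.8000·4 = 2.2000; e_2·c_3 = 0.5491·0 + (-0.7060)·(-1) + (-0.4315)·3 + (-0.1177)·4 = -1.0590.
u_3 = c_3 − 2.2000·e_1 + 1.0590·e_2 = (1.4615, -1.3077, 3.4231, 2.1154).
‖u_3‖ = 4.4764, so e_3 = (0.3265, -0.2921, 0.7647, 0.4726).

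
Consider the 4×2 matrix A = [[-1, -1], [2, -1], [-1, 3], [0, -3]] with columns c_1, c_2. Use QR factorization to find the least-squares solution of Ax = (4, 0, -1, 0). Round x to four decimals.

c_1 = (-1, 2, -1, 0); ‖c_1‖ = 2.4495, so e_1 = (-0.4082, 0.8165, -0.4082, 0.0000).
e_1·c_2 = (-0.4082)·(-1) + 0.8165·(-1) + (-0.4082)·3 + 0.0000·(-3) = -1.6330.
u_2 = c_2 + 1.6330·e_1 = (-1.6667, 0.3333, 2.3333, -3.0000).
‖u_2‖ = 4.1633, so e_2 = (-0.4003, 0.0801, 0.5604, -0.7206).
Qᵀb = (-1.2247, -2.1617).
Back-substitute: x_2 = -2.1617/4.1633 = -0.5192.
x_1 = (-1.2247 + 1.6330·(-0.5192))/2.4495 = -0.8462.

x = (-0.8462, -0.5192)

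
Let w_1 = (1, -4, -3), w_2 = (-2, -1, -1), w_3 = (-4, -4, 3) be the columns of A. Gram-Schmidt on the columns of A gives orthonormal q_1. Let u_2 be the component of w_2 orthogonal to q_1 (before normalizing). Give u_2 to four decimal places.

w_1 = (1, -4, -3); ‖w_1‖ = 5.0990, so q_1 = (0.1961, -0.7845, -0.5883).
q_1·w_2 = 0.1961·(-2) + (-0.7845)·(-1) + (-0.5883)·(-1) = 0.9806.
u_2 = w_2 − 0.9806·q_1 = (-2.1923, -0.2308, -0.4231).

u_2 = (-2.1923, -0.2308, -0.4231)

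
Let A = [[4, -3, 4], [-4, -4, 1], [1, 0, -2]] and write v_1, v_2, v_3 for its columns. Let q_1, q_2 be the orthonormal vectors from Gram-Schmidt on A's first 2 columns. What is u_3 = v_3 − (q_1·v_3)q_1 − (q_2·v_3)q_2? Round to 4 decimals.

u_3 = (0.3412, -0.2559, -2.3881)

v_1 = (4, -4, 1); ‖v_1‖ = 5.7446, so q_1 = (0.6963, -0.6963, 0.1741).
q_1·v_2 = 0.6963·(-3) + (-0.6963)·(-4) + 0.1741·0 = 0.6963.
u_2 = v_2 − 0.6963·q_1 = (-3.4848, -3.5152, -0.1212).
‖u_2‖ = 4.9513, so q_2 = (-0.7038, -0.7099, -0.0245).
q_1·v_3 = 0.6963·4 + (-0.6963)·1 + 0.1741·(-2) = 1.7408; q_2·v_3 = (-0.7038)·4 + (-0.7099)·1 + (-0.0245)·(-2) = -3.4763.
u_3 = v_3 − 1.7408·q_1 + 3.4763·q_2 = (0.3412, -0.2559, -2.3881).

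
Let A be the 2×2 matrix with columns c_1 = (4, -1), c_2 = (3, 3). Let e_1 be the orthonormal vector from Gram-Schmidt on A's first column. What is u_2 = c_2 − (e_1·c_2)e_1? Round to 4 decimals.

u_2 = (0.8824, 3.5294)

c_1 = (4, -1); ‖c_1‖ = 4.1231, so e_1 = (0.9701, -0.2425).
e_1·c_2 = 0.9701·3 + (-0.2425)·3 = 2.1828.
u_2 = c_2 − 2.1828·e_1 = (0.8824, 3.5294).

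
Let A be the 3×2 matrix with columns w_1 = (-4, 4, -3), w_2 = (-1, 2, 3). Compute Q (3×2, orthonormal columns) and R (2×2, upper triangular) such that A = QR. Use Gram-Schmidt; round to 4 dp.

w_1 = (-4, 4, -3); ‖w_1‖ = 6.4031, so q_1 = (-0.6247, 0.6247, -0.4685).
q_1·w_2 = (-0.6247)·(-1) + 0.6247·2 + (-0.4685)·3 = 0.4685.
u_2 = w_2 − 0.4685·q_1 = (-0.7073, 1.7073, 3.2195).
‖u_2‖ = 3.7122, so q_2 = (-0.1905, 0.4599, 0.8673).

Q = [[-0.6247, -0.1905], [0.6247, 0.4599], [-0.4685, 0.8673]], R = [[6.4031, 0.4685], [0.0000, 3.7122]]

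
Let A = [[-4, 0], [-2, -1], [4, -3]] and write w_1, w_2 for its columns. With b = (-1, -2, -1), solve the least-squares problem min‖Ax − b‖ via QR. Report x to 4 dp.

x = (0.3462, 0.8462)

w_1 = (-4, -2, 4); ‖w_1‖ = 6.0000, so e_1 = (-0.6667, -0.3333, 0.6667).
e_1·w_2 = (-0.6667)·0 + (-0.3333)·(-1) + 0.6667·(-3) = -1.6667.
u_2 = w_2 + 1.6667·e_1 = (-1.1111, -1.5556, -1.8889).
‖u_2‖ = 2.6874, so e_2 = (-0.4134, -0.5788, -0.7029).
Qᵀb = (0.6667, 2.2740).
Back-substitute: x_2 = 2.2740/2.6874 = 0.8462.
x_1 = (0.6667 + 1.6667·0.8462)/6.0000 = 0.3462.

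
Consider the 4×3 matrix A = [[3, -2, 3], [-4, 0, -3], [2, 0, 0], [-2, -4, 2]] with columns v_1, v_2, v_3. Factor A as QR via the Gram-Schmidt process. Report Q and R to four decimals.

q_1 = v_1/‖v_1‖ = (3, -4, 2, -2)/5.7446 = (0.5222, -0.6963, 0.3482, -0.3482).
r_{12} = q_1·v_2 = 0.3482.
u_2 = v_2 − 0.3482·q_1 = (-2.1818, 0.2424, -0.1212, -3.8788).
‖u_2‖ = 4.4586, so q_2 = (-0.4894, 0.0544, -0.0272, -0.8700).
r_{13} = q_1·v_3 = 2.9593; r_{23} = q_2·v_3 = -3.3711.
u_3 = v_3 − 2.9593·q_1 + 3.3711·q_2 = (-0.1951, -0.7561, -1.1220, 0.0976).
‖u_3‖ = 1.3704, so q_3 = (-0.1424, -0.5517, -0.8187, 0.0712).

Q = [[0.5222, -0.4894, -0.1424], [-0.6963, 0.0544, -0.5517], [0.3482, -0.0272, -0.8187], [-0.3482, -0.8700, 0.0712]], R = [[5.7446, 0.3482, 2.9593], [0.0000, 4.4586, -3.3711], [0.0000, 0.0000, 1.3704]]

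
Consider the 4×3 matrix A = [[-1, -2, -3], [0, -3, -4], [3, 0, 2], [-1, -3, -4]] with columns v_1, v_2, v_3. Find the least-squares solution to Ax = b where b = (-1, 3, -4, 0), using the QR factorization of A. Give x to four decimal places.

x = (3.5532, 8.6809, -7.1915)

v_1 = (-1, 0, 3, -1); ‖v_1‖ = 3.3166, so e_1 = (-0.3015, 0.0000, 0.9045, -0.3015).
e_1·v_2 = (-0.3015)·(-2) + 0.0000·(-3) + 0.9045·0 + (-0.3015)·(-3) = 1.5076.
u_2 = v_2 − 1.5076·e_1 = (-1.5455, -3.0000, -1.3636, -2.5455).
‖u_2‖ = 4.4415, so e_2 = (-0.3480, -0.6754, -0.3070, -0.5731).
e_1·v_3 = (-0.3015)·(-3) + 0.0000·(-4) + 0.9045·2 + (-0.3015)·(-4) = 3.9196; e_2·v_3 = (-0.3480)·(-3) + (-0.6754)·(-4) + (-0.3070)·2 + (-0.5731)·(-4) = 5.4240.
u_3 = v_3 − 3.9196·e_1 − 5.4240·e_2 = (0.0691, -0.3364, 0.1198, 0.2903).
‖u_3‖ = 0.4654, so e_3 = (0.1485, -0.7228, 0.2575, 0.6238).
Qᵀb = (-3.3166, -0.4503, -3.3469).
Back-substitute: x_3 = -3.3469/0.4654 = -7.1915.
x_2 = (-0.4503 − 5.4240·(-7.1915))/4.4415 = 8.6809.
x_1 = (-3.3166 − 1.5076·8.6809 − 3.9196·(-7.1915))/3.3166 = 3.5532.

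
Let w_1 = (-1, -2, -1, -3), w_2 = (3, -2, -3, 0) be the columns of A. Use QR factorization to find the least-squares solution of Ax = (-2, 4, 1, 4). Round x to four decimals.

w_1 = (-1, -2, -1, -3); ‖w_1‖ = 3.8730, so e_1 = (-0.2582, -0.5164, -0.2582, -0.7746).
e_1·w_2 = (-0.2582)·3 + (-0.5164)·(-2) + (-0.2582)·(-3) + (-0.7746)·0 = 1.0328.
u_2 = w_2 − 1.0328·e_1 = (3.2667, -1.4667, -2.7333, 0.8000).
‖u_2‖ = 4.5753, so e_2 = (0.7140, -0.3206, -0.5974, 0.1749).
Qᵀb = (-4.9058, -2.6082).
Back-substitute: x_2 = -2.6082/4.5753 = -0.5701.
x_1 = (-4.9058 − 1.0328·(-0.5701))/3.8730 = -1.1146.

x = (-1.1146, -0.5701)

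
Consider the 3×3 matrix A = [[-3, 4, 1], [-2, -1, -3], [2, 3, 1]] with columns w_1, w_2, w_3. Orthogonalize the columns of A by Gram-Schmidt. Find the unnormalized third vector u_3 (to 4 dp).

q_1 = w_1/‖w_1‖ = (-3, -2, 2)/4.1231 = (-0.7276, -0.4851, 0.4851).
r_{12} = q_1·w_2 = -0.9701.
u_2 = w_2 + 0.9701·q_1 = (3.2941, -1.4706, 3.4706).
‖u_2‖ = 5.0059, so q_2 = (0.6580, -0.2938, 0.6933).
r_{13} = q_1·w_3 = 1.2127; r_{23} = q_2·w_3 = 2.2327.
u_3 = w_3 − 1.2127·q_1 − 2.2327·q_2 = (0.4131, -1.7559, -1.1362).

u_3 = (0.4131, -1.7559, -1.1362)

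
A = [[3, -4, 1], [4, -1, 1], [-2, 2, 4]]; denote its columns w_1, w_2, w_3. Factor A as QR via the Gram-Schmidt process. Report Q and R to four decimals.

w_1 = (3, 4, -2); ‖w_1‖ = 5.3852, so e_1 = (0.5571, 0.7428, -0.3714).
e_1·w_2 = 0.5571·(-4) + 0.7428·(-1) + (-0.3714)·2 = -3.7139.
u_2 = w_2 + 3.7139·e_1 = (-1.9310, 1.7586, 0.6207).
‖u_2‖ = 2.6846, so e_2 = (-0.7193, 0.6551, 0.2312).
e_1·w_3 = 0.5571·1 + 0.7428·1 + (-0.3714)·4 = -0.1857; e_2·w_3 = (-0.7193)·1 + 0.6551·1 + 0.2312·4 = 0.8606.
u_3 = w_3 + 0.1857·e_1 − 0.8606·e_2 = (1.7225, 0.5742, 3.7321).
‖u_3‖ = 4.1503, so e_3 = (0.4150, 0.1383, 0.8992).

Q = [[0.5571, -0.7193, 0.4150], [0.7428, 0.6551, 0.1383], [-0.3714, 0.2312, 0.8992]], R = [[5.3852, -3.7139, -0.1857], [0.0000, 2.6846, 0.8606], [0.0000, 0.0000, 4.1503]]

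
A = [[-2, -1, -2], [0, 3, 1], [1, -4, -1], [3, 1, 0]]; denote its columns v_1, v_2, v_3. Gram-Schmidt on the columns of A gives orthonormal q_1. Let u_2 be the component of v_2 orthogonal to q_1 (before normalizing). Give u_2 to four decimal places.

v_1 = (-2, 0, 1, 3); ‖v_1‖ = 3.7417, so q_1 = (-0.5345, 0.0000, 0.2673, 0.8018).
q_1·v_2 = (-0.5345)·(-1) + 0.0000·3 + 0.2673·(-4) + 0.8018·1 = 0.2673.
u_2 = v_2 − 0.2673·q_1 = (-0.8571, 3.0000, -4.0714, 0.7857).

u_2 = (-0.8571, 3.0000, -4.0714, 0.7857)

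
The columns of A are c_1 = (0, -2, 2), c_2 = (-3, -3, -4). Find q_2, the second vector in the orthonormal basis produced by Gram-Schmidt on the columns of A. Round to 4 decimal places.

q_1 = c_1/‖c_1‖ = (0, -2, 2)/2.8284 = (0.0000, -0.7071, 0.7071).
r_{12} = q_1·c_2 = -0.7071.
u_2 = c_2 + 0.7071·q_1 = (-3.0000, -3.5000, -3.5000).
‖u_2‖ = 5.7879, so q_2 = (-0.5183, -0.6047, -0.6047).

q_2 = (-0.5183, -0.6047, -0.6047)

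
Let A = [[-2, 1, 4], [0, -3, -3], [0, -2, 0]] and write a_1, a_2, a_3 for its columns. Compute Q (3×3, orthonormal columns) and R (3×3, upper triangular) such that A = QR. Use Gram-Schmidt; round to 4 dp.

q_1 = a_1/‖a_1‖ = (-2, 0, 0)/2.0000 = (-1.0000, 0.0000, 0.0000).
r_{12} = q_1·a_2 = -1.0000.
u_2 = a_2 + 1.0000·q_1 = (0.0000, -3.0000, -2.0000).
‖u_2‖ = 3.6056, so q_2 = (0.0000, -0.8321, -0.5547).
r_{13} = q_1·a_3 = -4.0000; r_{23} = q_2·a_3 = 2.4962.
u_3 = a_3 + 4.0000·q_1 − 2.4962·q_2 = (0.0000, -0.9231, 1.3846).
‖u_3‖ = 1.6641, so q_3 = (0.0000, -0.5547, 0.8321).

Q = [[-1.0000, 0.0000, 0.0000], [0.0000, -0.8321, -0.5547], [0.0000, -0.5547, 0.8321]], R = [[2.0000, -1.0000, -4.0000], [0.0000, 3.6056, 2.4962], [0.0000, 0.0000, 1.6641]]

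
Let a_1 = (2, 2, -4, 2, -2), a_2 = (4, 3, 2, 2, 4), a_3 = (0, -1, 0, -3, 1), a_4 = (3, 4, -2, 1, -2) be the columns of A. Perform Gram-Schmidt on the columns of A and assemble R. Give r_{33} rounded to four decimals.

r_{33} = 2.7356

a_1 = (2, 2, -4, 2, -2); ‖a_1‖ = 5.6569, so q_1 = (0.3536, 0.3536, -0.7071, 0.3536, -0.3536).
q_1·a_2 = 0.3536·4 + 0.3536·3 + (-0.7071)·2 + 0.3536·2 + (-0.3536)·4 = 0.3536.
u_2 = a_2 − 0.3536·q_1 = (3.8750, 2.8750, 2.2500, 1.8750, 4.1250).
‖u_2‖ = 6.9911, so q_2 = (0.5543, 0.4112, 0.3218, 0.2682, 0.5900).
q_1·a_3 = 0.3536·0 + 0.3536·(-1) + (-0.7071)·0 + 0.3536·(-3) + (-0.3536)·1 = -1.7678; q_2·a_3 = 0.5543·0 + 0.4112·(-1) + 0.3218·0 + 0.2682·(-3) + 0.5900·1 = -0.6258.
u_3 = a_3 + 1.7678·q_1 + 0.6258·q_2 = (0.9719, -0.1176, -1.0486, -2.2072, 0.7442).
r_{33} = ‖u_3‖ = 2.7356.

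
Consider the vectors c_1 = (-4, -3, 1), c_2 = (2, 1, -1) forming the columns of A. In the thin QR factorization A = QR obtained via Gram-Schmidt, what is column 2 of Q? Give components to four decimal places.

e_2 = (0.2265, -0.5661, -0.7926)

e_1 = c_1/‖c_1‖ = (-4, -3, 1)/5.0990 = (-0.7845, -0.5883, 0.1961).
r_{12} = e_1·c_2 = -2.3534.
u_2 = c_2 + 2.3534·e_1 = (0.1538, -0.3846, -0.5385).
‖u_2‖ = 0.6794, so e_2 = (0.2265, -0.5661, -0.7926).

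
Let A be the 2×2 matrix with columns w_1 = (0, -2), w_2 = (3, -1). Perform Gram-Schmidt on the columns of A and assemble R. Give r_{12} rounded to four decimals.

r_{12} = 1.0000

w_1 = (0, -2); ‖w_1‖ = 2.0000, so e_1 = (0.0000, -1.0000).
r_{12} = e_1·w_2 = 1.0000.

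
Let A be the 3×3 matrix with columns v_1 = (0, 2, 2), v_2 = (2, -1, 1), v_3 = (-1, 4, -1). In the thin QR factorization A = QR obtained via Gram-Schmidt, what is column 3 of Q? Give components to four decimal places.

e_1 = v_1/‖v_1‖ = (0, 2, 2)/2.8284 = (0.0000, 0.7071, 0.7071).
r_{12} = e_1·v_2 = 0.0000.
u_2 = v_2 + 0.0000·e_1 = (2.0000, -1.0000, 1.0000).
‖u_2‖ = 2.4495, so e_2 = (0.8165, -0.4082, 0.4082).
r_{13} = e_1·v_3 = 2.1213; r_{23} = e_2·v_3 = -2.8577.
u_3 = v_3 − 2.1213·e_1 + 2.8577·e_2 = (1.3333, 1.3333, -1.3333).
‖u_3‖ = 2.3094, so e_3 = (0.5774, 0.5774, -0.5774).

e_3 = (0.5774, 0.5774, -0.5774)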